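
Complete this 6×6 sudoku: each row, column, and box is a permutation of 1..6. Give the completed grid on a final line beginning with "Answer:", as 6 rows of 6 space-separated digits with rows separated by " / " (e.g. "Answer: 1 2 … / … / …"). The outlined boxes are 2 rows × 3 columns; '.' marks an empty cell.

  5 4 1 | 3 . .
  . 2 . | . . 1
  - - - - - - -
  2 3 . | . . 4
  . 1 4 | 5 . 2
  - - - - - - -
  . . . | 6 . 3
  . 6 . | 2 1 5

Step 1. [r3c5∈{6}] nothing but 6 survives at r3c5. So r3c5=6.
Step 2. [r2c3∈{3,6}] col 3 places 6 nowhere but r2c3, so r2c3=6.
Step 3. [r5c5∈{4}] r5c5 has the single candidate 4, so r5c5=4.
Step 4. [r5c2∈{5}] nothing but 5 survives at r5c2, so r5c2=5.
Step 5. [r6c1∈{3,4}] r6c1 is the only open cell in row 6 admitting 4 ⇒ r6c1=4.
Step 6. [r1c5∈{2}] r1c5 is down to just 2 ⇒ r1c5=2.
Step 7. [r3c3∈{5}] nothing but 5 survives at r3c3 ⇒ r3c3=5.
Step 8. [r4c5∈{3}] r4c5 has the single candidate 3. So r4c5=3.
Step 9. [r3c4∈{1}] r3c4's peers cover all but 1. So r3c4=1.
Step 10. [r4c1∈{6}] r4c1 is down to just 6 ⇒ r4c1=6.
Step 11. [r6c3∈{3}] r6c3 has the single candidate 3. So r6c3=3.
Step 12. [r2c5∈{5}] r2c5 has the single candidate 5. So r2c5=5.
Step 13. [r2c4∈{4}] nothing but 4 survives at r2c4, so r2c4=4.
Step 14. [r5c1∈{1}] r5c1's peers cover all but 1 ⇒ r5c1=1.
Step 15. [r2c1∈{3}] only 3 remains possible at r2c1. So r2c1=3.
Step 16. [r5c3∈{2}] only 2 remains possible at r5c3 ⇒ r5c3=2.
Step 17. [r1c6∈{6}] r1c6's peers cover all but 6 ⇒ r1c6=6.

Answer: 5 4 1 3 2 6 / 3 2 6 4 5 1 / 2 3 5 1 6 4 / 6 1 4 5 3 2 / 1 5 2 6 4 3 / 4 6 3 2 1 5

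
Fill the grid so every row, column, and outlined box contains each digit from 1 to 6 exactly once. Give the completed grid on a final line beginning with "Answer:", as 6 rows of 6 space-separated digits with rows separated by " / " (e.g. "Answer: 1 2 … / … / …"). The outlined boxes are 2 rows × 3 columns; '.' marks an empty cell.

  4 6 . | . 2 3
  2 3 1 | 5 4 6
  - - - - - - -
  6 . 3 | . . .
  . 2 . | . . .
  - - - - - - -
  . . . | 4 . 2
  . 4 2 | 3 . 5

Step 1. [r6c1∈{1}] r6c1's peers cover all but 1, so r6c1=1.
Step 2. [r4c1∈{5}] r4c1 is down to just 5 ⇒ r4c1=5.
Step 3. [r3c2∈{1}] nothing but 1 survives at r3c2 ⇒ r3c2=1.
Step 4. [r4c6∈{1,4}] r4c6 is the only open cell in col 6 admitting 1 ⇒ r4c6=1.
Step 5. [r5c3∈{5,6}] r5c3 is the only open cell in col 3 admitting 6. So r5c3=6.
Step 6. [r6c5∈{6}] r6c5 has the single candidate 6 ⇒ r6c5=6.
Step 7. [r3c6∈{4}] nothing but 4 survives at r3c6. So r3c6=4.
Step 8. [r5c2∈{5}] r5c2 is down to just 5, so r5c2=5.
Step 9. [r1c4∈{1}] r1c4's peers cover all but 1. So r1c4=1.
Step 10. [r4c4∈{6}] nothing but 6 survives at r4c4, so r4c4=6.
Step 11. [r4c5∈{3}] r4c5 is down to just 3. So r4c5=3.
Step 12. [r4c3∈{4}] r4c3's peers cover all but 4. So r4c3=4.
Step 13. [r3c4∈{2}] r3c4's peers cover all but 2 ⇒ r3c4=2.
Step 14. [r3c5∈{5}] nothing but 5 survives at r3c5 ⇒ r3c5=5.
Step 15. [r5c1∈{3}] r5c1 is down to just 3 ⇒ r5c1=3.
Step 16. [r5c5∈{1}] nothing but 1 survives at r5c5, so r5c5=1.
Step 17. [r1c3∈{5}] only 5 remains possible at r1c3. So r1c3=5.

Answer: 4 6 5 1 2 3 / 2 3 1 5 4 6 / 6 1 3 2 5 4 / 5 2 4 6 3 1 / 3 5 6 4 1 2 / 1 4 2 3 6 5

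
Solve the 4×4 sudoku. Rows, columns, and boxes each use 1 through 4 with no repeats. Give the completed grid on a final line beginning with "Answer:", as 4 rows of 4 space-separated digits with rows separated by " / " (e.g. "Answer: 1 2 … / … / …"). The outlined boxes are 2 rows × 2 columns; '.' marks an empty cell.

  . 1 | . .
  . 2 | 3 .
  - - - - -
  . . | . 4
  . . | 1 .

Step 1. [r3c2∈{3}] only 3 remains possible at r3c2, so r3c2=3.
Step 2. [r3c3∈{2}] nothing but 2 survives at r3c3 ⇒ r3c3=2.
Step 3. [r2c1∈{4}] only 4 remains possible at r2c1. So r2c1=4.
Step 4. [r1c3∈{4}] nothing but 4 survives at r1c3 ⇒ r1c3=4.
Step 5. [r3c1∈{1}] r3c1 is down to just 1. So r3c1=1.
Step 6. [r4c4∈{3}] nothing but 3 survives at r4c4, so r4c4=3.
Step 7. [r4c1∈{2}] nothing but 2 survives at r4c1 ⇒ r4c1=2.
Step 8. [r2c4∈{1}] r2c4 has the single candidate 1 ⇒ r2c4=1.
Step 9. [r1c1∈{3}] r1c1 is down to just 3. So r1c1=3.
Step 10. [r1c4∈{2}] r1c4's peers cover all but 2 ⇒ r1c4=2.
Step 11. [r4c2∈{4}] r4c2 is down to just 4, so r4c2=4.

Answer: 3 1 4 2 / 4 2 3 1 / 1 3 2 4 / 2 4 1 3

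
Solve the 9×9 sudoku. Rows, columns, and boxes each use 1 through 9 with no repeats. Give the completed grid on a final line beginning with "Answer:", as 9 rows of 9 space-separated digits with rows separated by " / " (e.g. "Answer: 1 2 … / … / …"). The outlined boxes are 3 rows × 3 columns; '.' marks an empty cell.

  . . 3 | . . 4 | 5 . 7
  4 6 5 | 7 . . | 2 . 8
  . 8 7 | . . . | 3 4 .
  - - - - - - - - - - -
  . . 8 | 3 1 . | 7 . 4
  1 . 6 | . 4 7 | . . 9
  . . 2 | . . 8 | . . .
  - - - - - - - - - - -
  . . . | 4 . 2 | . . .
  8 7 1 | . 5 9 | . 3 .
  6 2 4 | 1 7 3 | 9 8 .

Step 1. [r8c4∈{6}] r8c4's peers cover all but 6, so r8c4=6.
Step 2. [r6c9∈{1,3,5,6}] col 9 places 3 nowhere but r6c9. So r6c9=3.
Step 3. [r5c4∈{2,5}] box 5 places 2 nowhere but r5c4 ⇒ r5c4=2.
Step 4. [r5c8∈{5}] r5c8's peers cover all but 5. So r5c8=5.
Step 5. [r7c1∈{3,5,9}] 3 has one home in col 1: r7c1 ⇒ r7c1=3.
Step 6. [r7c2∈{5,9}] r7c2 is the only open cell in box 7 admitting 5. So r7c2=5.
Step 7. [r4c2∈{9}] r4c2 is down to just 9 ⇒ r4c2=9.
Step 8. [r1c4∈{8,9}] in col 4, 8 fits only at r1c4 ⇒ r1c4=8.
Step 9. [r7c8∈{1,6,7}] across row 7, 7 lands solely at r7c8, so r7c8=7.
Step 10. [r2c6∈{1}] only 1 remains possible at r2c6, so r2c6=1.
Step 11. [r3c9∈{1,6}] row 3 places 1 nowhere but r3c9. So r3c9=1.
Step 12. [r1c8∈{6,9}] in box 3, 6 fits only at r1c8 ⇒ r1c8=6.
Step 13. [r6c7∈{1,6}] r6c7 is the only open cell in box 6 admitting 6. So r6c7=6.
Step 14. [r6c5∈{9}] r6c5's peers cover all but 9 ⇒ r6c5=9.
Step 15. [r6c4∈{5}] r6c4's peers cover all but 5. So r6c4=5.
Step 16. [r1c5∈{2}] r1c5 has the single candidate 2 ⇒ r1c5=2.
Step 17. [r3c4∈{9}] only 9 remains possible at r3c4, so r3c4=9.
Step 18. [r3c5∈{6}] nothing but 6 survives at r3c5, so r3c5=6.
Step 19. [r3c1∈{2}] r3c1's peers cover all but 2. So r3c1=2.
Step 20. [r7c9∈{6}] nothing but 6 survives at r7c9 ⇒ r7c9=6.
Step 21. [r7c3∈{9}] r7c3 has the single candidate 9. So r7c3=9.
Step 22. [r1c2∈{1}] nothing but 1 survives at r1c2 ⇒ r1c2=1.
Step 23. [r8c7∈{4}] nothing but 4 survives at r8c7. So r8c7=4.
Step 24. [r3c6∈{5}] r3c6's peers cover all but 5. So r3c6=5.
Step 25. [r9c9∈{5}] r9c9 is down to just 5. So r9c9=5.
Step 26. [r4c1∈{5}] r4c1 has the single candidate 5, so r4c1=5.
Step 27. [r6c2∈{4}] r6c2's peers cover all but 4. So r6c2=4.
Step 28. [r1c1∈{9}] r1c1 has the single candidate 9. So r1c1=9.
Step 29. [r7c7∈{1}] nothing but 1 survives at r7c7 ⇒ r7c7=1.
Step 30. [r5c2∈{3}] only 3 remains possible at r5c2, so r5c2=3.
Step 31. [r4c8∈{2}] r4c8 has the single candidate 2, so r4c8=2.
Step 32. [r6c8∈{1}] r6c8 is down to just 1. So r6c8=1.
Step 33. [r7c5∈{8}] only 8 remains possible at r7c5. So r7c5=8.
Step 34. [r8c9∈{2}] r8c9's peers cover all but 2 ⇒ r8c9=2.
Step 35. [r6c1∈{7}] r6c1's peers cover all but 7 ⇒ r6c1=7.
Step 36. [r4c6∈{6}] r4c6 has the single candidate 6. So r4c6=6.
Step 37. [r2c5∈{3}] r2c5 is down to just 3, so r2c5=3.
Step 38. [r2c8∈{9}] r2c8 has the single candidate 9, so r2c8=9.
Step 39. [r5c7∈{8}] only 8 remains possible at r5c7 ⇒ r5c7=8.

Answer: 9 1 3 8 2 4 5 6 7 / 4 6 5 7 3 1 2 9 8 / 2 8 7 9 6 5 3 4 1 / 5 9 8 3 1 6 7 2 4 / 1 3 6 2 4 7 8 5 9 / 7 4 2 5 9 8 6 1 3 / 3 5 9 4 8 2 1 7 6 / 8 7 1 6 5 9 4 3 2 / 6 2 4 1 7 3 9 8 5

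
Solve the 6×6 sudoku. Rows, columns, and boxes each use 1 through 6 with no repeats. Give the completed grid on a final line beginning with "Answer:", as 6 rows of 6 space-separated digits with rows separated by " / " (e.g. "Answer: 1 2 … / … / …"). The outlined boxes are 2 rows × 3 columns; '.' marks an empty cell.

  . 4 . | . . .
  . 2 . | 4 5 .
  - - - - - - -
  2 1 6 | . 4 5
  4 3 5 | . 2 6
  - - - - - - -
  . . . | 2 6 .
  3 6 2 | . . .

Step 1. [r1c5∈{1,3}] col 5 places 3 nowhere but r1c5. So r1c5=3.
Step 2. [r1c3∈{1}] r1c3's peers cover all but 1. So r1c3=1.
Step 3. [r6c5∈{1}] r6c5's peers cover all but 1, so r6c5=1.
Step 4. [r1c1∈{5,6}] across row 1, 5 lands solely at r1c1 ⇒ r1c1=5.
Step 5. [r5c3∈{4}] only 4 remains possible at r5c3, so r5c3=4.
Step 6. [r5c2∈{5}] only 5 remains possible at r5c2 ⇒ r5c2=5.
Step 7. [r2c1∈{6}] nothing but 6 survives at r2c1. So r2c1=6.
Step 8. [r4c4∈{1}] only 1 remains possible at r4c4. So r4c4=1.
Step 9. [r1c4∈{6}] r1c4 has the single candidate 6. So r1c4=6.
Step 10. [r2c3∈{3}] r2c3's peers cover all but 3. So r2c3=3.
Step 11. [r5c1∈{1}] nothing but 1 survives at r5c1, so r5c1=1.
Step 12. [r5c6∈{3}] only 3 remains possible at r5c6, so r5c6=3.
Step 13. [r3c4∈{3}] r3c4's peers cover all but 3 ⇒ r3c4=3.
Step 14. [r6c6∈{4}] r6c6's peers cover all but 4. So r6c6=4.
Step 15. [r6c4∈{5}] r6c4 has the single candidate 5 ⇒ r6c4=5.
Step 16. [r1c6∈{2}] r1c6 has the single candidate 2. So r1c6=2.
Step 17. [r2c6∈{1}] r2c6's peers cover all but 1. So r2c6=1.

Answer: 5 4 1 6 3 2 / 6 2 3 4 5 1 / 2 1 6 3 4 5 / 4 3 5 1 2 6 / 1 5 4 2 6 3 / 3 6 2 5 1 4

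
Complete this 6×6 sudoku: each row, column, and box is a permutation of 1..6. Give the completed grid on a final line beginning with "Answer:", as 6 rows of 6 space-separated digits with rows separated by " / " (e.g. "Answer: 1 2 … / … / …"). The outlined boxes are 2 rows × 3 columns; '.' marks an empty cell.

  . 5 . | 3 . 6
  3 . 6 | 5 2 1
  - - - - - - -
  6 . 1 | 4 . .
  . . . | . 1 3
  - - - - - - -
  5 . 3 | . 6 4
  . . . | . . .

Step 1. [r2c2∈{4}] r2c2 is down to just 4. So r2c2=4.
Step 2. [r4c2∈{2}] r4c2's peers cover all but 2 ⇒ r4c2=2.
Step 3. [r5c2∈{1}] r5c2 has the single candidate 1. So r5c2=1.
Step 4. [r3c5∈{5}] r3c5 has the single candidate 5. So r3c5=5.
Step 5. [r4c1∈{4}] r4c1 is down to just 4 ⇒ r4c1=4.
Step 6. [r6c1∈{2}] r6c1 is down to just 2, so r6c1=2.
Step 7. [r4c4∈{6}] r4c4's peers cover all but 6 ⇒ r4c4=6.
Step 8. [r1c5∈{4}] nothing but 4 survives at r1c5 ⇒ r1c5=4.
Step 9. [r6c6∈{5}] only 5 remains possible at r6c6, so r6c6=5.
Step 10. [r6c2∈{6}] only 6 remains possible at r6c2, so r6c2=6.
Step 11. [r3c6∈{2}] r3c6 is down to just 2, so r3c6=2.
Step 12. [r3c2∈{3}] r3c2's peers cover all but 3. So r3c2=3.
Step 13. [r1c3∈{2}] r1c3 is down to just 2, so r1c3=2.
Step 14. [r6c4∈{1}] only 1 remains possible at r6c4 ⇒ r6c4=1.
Step 15. [r4c3∈{5}] r4c3 has the single candidate 5, so r4c3=5.
Step 16. [r1c1∈{1}] only 1 remains possible at r1c1, so r1c1=1.
Step 17. [r6c5∈{3}] nothing but 3 survives at r6c5. So r6c5=3.
Step 18. [r5c4∈{2}] nothing but 2 survives at r5c4. So r5c4=2.
Step 19. [r6c3∈{4}] r6c3's peers cover all but 4 ⇒ r6c3=4.

Answer: 1 5 2 3 4 6 / 3 4 6 5 2 1 / 6 3 1 4 5 2 / 4 2 5 6 1 3 / 5 1 3 2 6 4 / 2 6 4 1 3 5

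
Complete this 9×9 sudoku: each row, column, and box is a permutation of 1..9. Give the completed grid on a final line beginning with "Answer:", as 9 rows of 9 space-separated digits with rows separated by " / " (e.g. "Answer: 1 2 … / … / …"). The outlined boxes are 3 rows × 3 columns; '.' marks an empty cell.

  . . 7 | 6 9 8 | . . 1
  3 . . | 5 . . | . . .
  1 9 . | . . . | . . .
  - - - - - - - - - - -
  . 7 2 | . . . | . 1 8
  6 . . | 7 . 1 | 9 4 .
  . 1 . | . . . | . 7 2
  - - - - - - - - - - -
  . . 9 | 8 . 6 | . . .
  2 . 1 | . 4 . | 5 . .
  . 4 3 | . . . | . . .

Step 1. [r5c5∈{2,3,5,8}] row 5 places 2 nowhere but r5c5. So r5c5=2.
Step 2. [r7c2∈{5}] r7c2 has the single candidate 5, so r7c2=5.
Step 3. [r6c5∈{3,5,6,8}] col 5 places 8 nowhere but r6c5. So r6c5=8.
Step 4. [r6c7∈{3,6}] row 6 places 6 nowhere but r6c7. So r6c7=6.
Step 5. [r4c7∈{3}] r4c7 is down to just 3 ⇒ r4c7=3.
Step 6. [r1c8∈{2,3,5}] row 1 places 3 nowhere but r1c8 ⇒ r1c8=3.
Step 7. [r3c8∈{2,5,6,8}] col 8 places 5 nowhere but r3c8. So r3c8=5.
Step 8. [r9c4∈{1,2,9}] in col 4, 1 fits only at r9c4, so r9c4=1.
Step 9. [r9c6∈{2,5,7,9}] in box 8, 2 fits only at r9c6, so r9c6=2.
Step 10. [r7c1∈{7}] r7c1 has the single candidate 7 ⇒ r7c1=7.
Step 11. [r8c2∈{6,8}] across box 7, 6 lands solely at r8c2, so r8c2=6.
Step 12. [r8c8∈{8,9}] row 8 places 8 nowhere but r8c8 ⇒ r8c8=8.
Step 13. [r9c7∈{7}] r9c7's peers cover all but 7, so r9c7=7.
Step 14. [r7c5∈{3}] r7c5 is down to just 3 ⇒ r7c5=3.
Step 15. [r3c5∈{7}] r3c5's peers cover all but 7, so r3c5=7.
Step 16. [r2c6∈{4}] r2c6 has the single candidate 4. So r2c6=4.
Step 17. [r8c4∈{9}] only 9 remains possible at r8c4, so r8c4=9.
Step 18. [r1c1∈{4,5}] r1c1 is the only open cell in row 1 admitting 5, so r1c1=5.
Step 19. [r3c3∈{4,6,8}] across box 1, 4 lands solely at r3c3. So r3c3=4.
Step 20. [r2c3∈{6,8}] in col 3, 6 fits only at r2c3. So r2c3=6.
Step 21. [r2c2∈{2,8}] in box 1, 8 fits only at r2c2, so r2c2=8.
Step 22. [r2c7∈{2}] nothing but 2 survives at r2c7. So r2c7=2.
Step 23. [r9c8∈{6,9}] 6 has one home in col 8: r9c8, so r9c8=6.
Step 24. [r4c4∈{4}] nothing but 4 survives at r4c4, so r4c4=4.
Step 25. [r6c3∈{5}] only 5 remains possible at r6c3, so r6c3=5.
Step 26. [r4c1∈{9}] nothing but 9 survives at r4c1 ⇒ r4c1=9.
Step 27. [r3c6∈{3}] r3c6 is down to just 3, so r3c6=3.
Step 28. [r4c5∈{5,6}] r4c5 is the only open cell in row 4 admitting 6 ⇒ r4c5=6.
Step 29. [r2c9∈{7,9}] across row 2, 7 lands solely at r2c9 ⇒ r2c9=7.
Step 30. [r7c7∈{1,4}] 1 has one home in row 7: r7c7. So r7c7=1.
Step 31. [r8c6∈{7}] r8c6 has the single candidate 7, so r8c6=7.
Step 32. [r7c8∈{2}] r7c8's peers cover all but 2. So r7c8=2.
Step 33. [r5c2∈{3}] r5c2 has the single candidate 3 ⇒ r5c2=3.
Step 34. [r5c9∈{5}] only 5 remains possible at r5c9 ⇒ r5c9=5.
Step 35. [r9c5∈{5}] r9c5's peers cover all but 5, so r9c5=5.
Step 36. [r3c7∈{8}] nothing but 8 survives at r3c7. So r3c7=8.
Step 37. [r2c8∈{9}] r2c8 is down to just 9 ⇒ r2c8=9.
Step 38. [r3c4∈{2}] r3c4 has the single candidate 2 ⇒ r3c4=2.
Step 39. [r8c9∈{3}] r8c9 is down to just 3 ⇒ r8c9=3.
Step 40. [r2c5∈{1}] r2c5 is down to just 1, so r2c5=1.
Step 41. [r7c9∈{4}] r7c9 has the single candidate 4. So r7c9=4.
Step 42. [r6c4∈{3}] nothing but 3 survives at r6c4, so r6c4=3.
Step 43. [r5c3∈{8}] nothing but 8 survives at r5c3, so r5c3=8.
Step 44. [r1c2∈{2}] r1c2 is down to just 2. So r1c2=2.
Step 45. [r3c9∈{6}] nothing but 6 survives at r3c9, so r3c9=6.
Step 46. [r9c1∈{8}] r9c1 is down to just 8. So r9c1=8.
Step 47. [r6c1∈{4}] r6c1 is down to just 4, so r6c1=4.
Step 48. [r6c6∈{9}] r6c6 has the single candidate 9 ⇒ r6c6=9.
Step 49. [r9c9∈{9}] nothing but 9 survives at r9c9 ⇒ r9c9=9.
Step 50. [r4c6∈{5}] only 5 remains possible at r4c6. So r4c6=5.
Step 51. [r1c7∈{4}] only 4 remains possible at r1c7 ⇒ r1c7=4.

Answer: 5 2 7 6 9 8 4 3 1 / 3 8 6 5 1 4 2 9 7 / 1 9 4 2 7 3 8 5 6 / 9 7 2 4 6 5 3 1 8 / 6 3 8 7 2 1 9 4 5 / 4 1 5 3 8 9 6 7 2 / 7 5 9 8 3 6 1 2 4 / 2 6 1 9 4 7 5 8 3 / 8 4 3 1 5 2 7 6 9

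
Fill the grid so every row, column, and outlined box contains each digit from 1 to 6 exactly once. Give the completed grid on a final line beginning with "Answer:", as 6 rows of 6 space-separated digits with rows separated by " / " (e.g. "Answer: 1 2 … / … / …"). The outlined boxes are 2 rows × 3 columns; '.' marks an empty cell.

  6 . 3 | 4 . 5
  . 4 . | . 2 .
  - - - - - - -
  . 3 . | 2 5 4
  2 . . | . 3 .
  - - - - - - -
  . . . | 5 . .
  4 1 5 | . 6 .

Step 1. [r2c3∈{1}] only 1 remains possible at r2c3 ⇒ r2c3=1.
Step 2. [r3c3∈{6}] nothing but 6 survives at r3c3, so r3c3=6.
Step 3. [r6c4∈{3}] nothing but 3 survives at r6c4. So r6c4=3.
Step 4. [r5c3∈{2}] r5c3's peers cover all but 2. So r5c3=2.
Step 5. [r2c4∈{6}] only 6 remains possible at r2c4, so r2c4=6.
Step 6. [r5c6∈{1}] r5c6 has the single candidate 1, so r5c6=1.
Step 7. [r2c1∈{5}] r2c1 is down to just 5, so r2c1=5.
Step 8. [r6c6∈{2}] r6c6's peers cover all but 2, so r6c6=2.
Step 9. [r2c6∈{3}] nothing but 3 survives at r2c6, so r2c6=3.
Step 10. [r5c5∈{4}] r5c5's peers cover all but 4. So r5c5=4.
Step 11. [r1c5∈{1}] r1c5's peers cover all but 1 ⇒ r1c5=1.
Step 12. [r4c6∈{6}] r4c6 is down to just 6 ⇒ r4c6=6.
Step 13. [r1c2∈{2}] r1c2 is down to just 2, so r1c2=2.
Step 14. [r4c3∈{4}] r4c3 has the single candidate 4, so r4c3=4.
Step 15. [r4c2∈{5}] nothing but 5 survives at r4c2, so r4c2=5.
Step 16. [r3c1∈{1}] r3c1's peers cover all but 1, so r3c1=1.
Step 17. [r5c1∈{3}] only 3 remains possible at r5c1. So r5c1=3.
Step 18. [r4c4∈{1}] nothing but 1 survives at r4c4 ⇒ r4c4=1.
Step 19. [r5c2∈{6}] r5c2 is down to just 6 ⇒ r5c2=6.

Answer: 6 2 3 4 1 5 / 5 4 1 6 2 3 / 1 3 6 2 5 4 / 2 5 4 1 3 6 / 3 6 2 5 4 1 / 4 1 5 3 6 2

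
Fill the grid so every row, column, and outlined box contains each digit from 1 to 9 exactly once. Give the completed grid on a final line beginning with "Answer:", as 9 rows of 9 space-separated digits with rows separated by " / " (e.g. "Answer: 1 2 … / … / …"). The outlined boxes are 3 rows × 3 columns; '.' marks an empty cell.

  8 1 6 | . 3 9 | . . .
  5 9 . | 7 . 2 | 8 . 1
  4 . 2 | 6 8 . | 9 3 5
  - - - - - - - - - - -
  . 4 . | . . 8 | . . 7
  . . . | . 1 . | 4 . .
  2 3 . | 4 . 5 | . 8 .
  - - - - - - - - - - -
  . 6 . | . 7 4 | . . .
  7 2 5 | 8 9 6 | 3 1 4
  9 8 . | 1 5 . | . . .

Step 1. [r7c4∈{2,3}] across box 8, 2 lands solely at r7c4 ⇒ r7c4=2.
Step 2. [r5c9∈{2,3,6,9}] col 9 places 3 nowhere but r5c9. So r5c9=3.
Step 3. [r5c8∈{2,5,6,9}] 2 has one home in row 5: r5c8 ⇒ r5c8=2.
Step 4. [r6c3∈{1,7,9}] in row 6, 7 fits only at r6c3. So r6c3=7.
Step 5. [r6c9∈{6,9}] across row 6, 9 lands solely at r6c9, so r6c9=9.
Step 6. [r9c9∈{2,6}] col 9 places 6 nowhere but r9c9 ⇒ r9c9=6.
Step 7. [r7c1∈{1,3}] across col 1, 3 lands solely at r7c1 ⇒ r7c1=3.
Step 8. [r4c1∈{1,6}] in col 1, 1 fits only at r4c1 ⇒ r4c1=1.
Step 9. [r7c7∈{5}] only 5 remains possible at r7c7. So r7c7=5.
Step 10. [r4c7∈{6}] only 6 remains possible at r4c7, so r4c7=6.
Step 11. [r9c8∈{7}] r9c8 has the single candidate 7, so r9c8=7.
Step 12. [r5c4∈{9}] r5c4's peers cover all but 9, so r5c4=9.
Step 13. [r9c7∈{2}] nothing but 2 survives at r9c7. So r9c7=2.
Step 14. [r2c8∈{4,6}] r2c8 is the only open cell in row 2 admitting 6. So r2c8=6.
Step 15. [r7c9∈{8}] r7c9 has the single candidate 8, so r7c9=8.
Step 16. [r7c8∈{9}] r7c8 has the single candidate 9 ⇒ r7c8=9.
Step 17. [r6c7∈{1}] nothing but 1 survives at r6c7, so r6c7=1.
Step 18. [r5c2∈{5}] nothing but 5 survives at r5c2 ⇒ r5c2=5.
Step 19. [r9c6∈{3}] r9c6 is down to just 3 ⇒ r9c6=3.
Step 20. [r2c3∈{3}] r2c3 has the single candidate 3. So r2c3=3.
Step 21. [r1c9∈{2}] r1c9 is down to just 2 ⇒ r1c9=2.
Step 22. [r1c4∈{5}] r1c4's peers cover all but 5, so r1c4=5.
Step 23. [r5c6∈{7}] nothing but 7 survives at r5c6, so r5c6=7.
Step 24. [r4c8∈{5}] r4c8's peers cover all but 5, so r4c8=5.
Step 25. [r4c4∈{3}] r4c4 has the single candidate 3. So r4c4=3.
Step 26. [r5c1∈{6}] r5c1 is down to just 6 ⇒ r5c1=6.
Step 27. [r3c2∈{7}] r3c2 has the single candidate 7 ⇒ r3c2=7.
Step 28. [r2c5∈{4}] r2c5's peers cover all but 4. So r2c5=4.
Step 29. [r1c8∈{4}] r1c8 has the single candidate 4. So r1c8=4.
Step 30. [r1c7∈{7}] r1c7 has the single candidate 7, so r1c7=7.
Step 31. [r3c6∈{1}] r3c6 has the single candidate 1 ⇒ r3c6=1.
Step 32. [r4c3∈{9}] r4c3's peers cover all but 9. So r4c3=9.
Step 33. [r6c5∈{6}] only 6 remains possible at r6c5. So r6c5=6.
Step 34. [r7c3∈{1}] nothing but 1 survives at r7c3. So r7c3=1.
Step 35. [r9c3∈{4}] nothing but 4 survives at r9c3, so r9c3=4.
Step 36. [r4c5∈{2}] r4c5 has the single candidate 2. So r4c5=2.
Step 37. [r5c3∈{8}] r5c3 has the single candidate 8, so r5c3=8.

Answer: 8 1 6 5 3 9 7 4 2 / 5 9 3 7 4 2 8 6 1 / 4 7 2 6 8 1 9 3 5 / 1 4 9 3 2 8 6 5 7 / 6 5 8 9 1 7 4 2 3 / 2 3 7 4 6 5 1 8 9 / 3 6 1 2 7 4 5 9 8 / 7 2 5 8 9 6 3 1 4 / 9 8 4 1 5 3 2 7 6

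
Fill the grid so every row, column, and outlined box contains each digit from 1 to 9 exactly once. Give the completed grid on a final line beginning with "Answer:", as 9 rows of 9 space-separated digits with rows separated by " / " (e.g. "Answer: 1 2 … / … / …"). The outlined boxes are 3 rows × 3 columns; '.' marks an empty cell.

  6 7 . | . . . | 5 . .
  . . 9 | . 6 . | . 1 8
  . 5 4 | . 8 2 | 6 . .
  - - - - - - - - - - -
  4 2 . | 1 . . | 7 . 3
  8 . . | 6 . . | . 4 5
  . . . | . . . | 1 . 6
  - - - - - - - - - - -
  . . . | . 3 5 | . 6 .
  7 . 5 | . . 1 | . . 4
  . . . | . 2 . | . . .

Step 1. [r8c5∈{9}] r8c5's peers cover all but 9 ⇒ r8c5=9.
Step 2. [r2c2∈{3}] r2c2 has the single candidate 3. So r2c2=3.
Step 3. [r8c4∈{8}] r8c4 has the single candidate 8 ⇒ r8c4=8.
Step 4. [r6c2∈{9}] r6c2 is down to just 9 ⇒ r6c2=9.
Step 5. [r6c4∈{2,3,4,5,7}] in col 4, 2 fits only at r6c4 ⇒ r6c4=2.
Step 6. [r5c7∈{2,9}] 2 has one home in row 5: r5c7, so r5c7=2.
Step 7. [r4c8∈{8,9}] box 6 places 9 nowhere but r4c8. So r4c8=9.
Step 8. [r9c6∈{4,6,7}] 6 has one home in col 6: r9c6 ⇒ r9c6=6.
Step 9. [r1c3∈{1,2,8}] row 1 places 8 nowhere but r1c3, so r1c3=8.
Step 10. [r5c5∈{7}] r5c5 has the single candidate 7, so r5c5=7.
Step 11. [r2c6∈{4,7}] 7 has one home in col 6: r2c6 ⇒ r2c6=7.
Step 12. [r8c8∈{2,3}] across row 8, 2 lands solely at r8c8, so r8c8=2.
Step 13. [r1c8∈{3}] only 3 remains possible at r1c8, so r1c8=3.
Step 14. [r5c2∈{1}] r5c2 has the single candidate 1, so r5c2=1.
Step 15. [r5c3∈{3}] nothing but 3 survives at r5c3. So r5c3=3.
Step 16. [r9c3∈{1}] only 1 remains possible at r9c3, so r9c3=1.
Step 17. [r9c8∈{5,7,8}] row 9 places 5 nowhere but r9c8 ⇒ r9c8=5.
Step 18. [r6c6∈{3,4,8}] 3 has one home in row 6: r6c6 ⇒ r6c6=3.
Step 19. [r1c6∈{4,9}] 4 has one home in col 6: r1c6 ⇒ r1c6=4.
Step 20. [r9c1∈{3,9}] r9c1 is the only open cell in col 1 admitting 3 ⇒ r9c1=3.
Step 21. [r7c1∈{2,9}] 9 has one home in col 1: r7c1 ⇒ r7c1=9.
Step 22. [r7c7∈{8}] r7c7's peers cover all but 8, so r7c7=8.
Step 23. [r7c2∈{4}] r7c2 has the single candidate 4 ⇒ r7c2=4.
Step 24. [r7c4∈{7}] r7c4 has the single candidate 7, so r7c4=7.
Step 25. [r1c4∈{9}] nothing but 9 survives at r1c4 ⇒ r1c4=9.
Step 26. [r3c9∈{7,9}] across row 3, 9 lands solely at r3c9. So r3c9=9.
Step 27. [r4c5∈{5}] r4c5 is down to just 5, so r4c5=5.
Step 28. [r6c1∈{5}] r6c1 has the single candidate 5 ⇒ r6c1=5.
Step 29. [r8c7∈{3}] nothing but 3 survives at r8c7. So r8c7=3.
Step 30. [r9c9∈{7}] r9c9 is down to just 7. So r9c9=7.
Step 31. [r8c2∈{6}] r8c2's peers cover all but 6, so r8c2=6.
Step 32. [r4c3∈{6}] r4c3 is down to just 6. So r4c3=6.
Step 33. [r6c8∈{8}] nothing but 8 survives at r6c8, so r6c8=8.
Step 34. [r3c4∈{3}] r3c4 is down to just 3, so r3c4=3.
Step 35. [r9c4∈{4}] nothing but 4 survives at r9c4, so r9c4=4.
Step 36. [r1c9∈{2}] nothing but 2 survives at r1c9. So r1c9=2.
Step 37. [r1c5∈{1}] nothing but 1 survives at r1c5 ⇒ r1c5=1.
Step 38. [r9c2∈{8}] r9c2 has the single candidate 8 ⇒ r9c2=8.
Step 39. [r7c3∈{2}] r7c3 is down to just 2. So r7c3=2.
Step 40. [r2c7∈{4}] r2c7 has the single candidate 4. So r2c7=4.
Step 41. [r6c3∈{7}] nothing but 7 survives at r6c3 ⇒ r6c3=7.
Step 42. [r6c5∈{4}] r6c5 is down to just 4 ⇒ r6c5=4.
Step 43. [r5c6∈{9}] nothing but 9 survives at r5c6, so r5c6=9.
Step 44. [r9c7∈{9}] r9c7 has the single candidate 9, so r9c7=9.
Step 45. [r4c6∈{8}] only 8 remains possible at r4c6 ⇒ r4c6=8.
Step 46. [r2c4∈{5}] r2c4 is down to just 5 ⇒ r2c4=5.
Step 47. [r2c1∈{2}] r2c1 is down to just 2 ⇒ r2c1=2.
Step 48. [r3c8∈{7}] r3c8 is down to just 7, so r3c8=7.
Step 49. [r7c9∈{1}] r7c9's peers cover all but 1. So r7c9=1.
Step 50. [r3c1∈{1}] only 1 remains possible at r3c1. So r3c1=1.

Answer: 6 7 8 9 1 4 5 3 2 / 2 3 9 5 6 7 4 1 8 / 1 5 4 3 8 2 6 7 9 / 4 2 6 1 5 8 7 9 3 / 8 1 3 6 7 9 2 4 5 / 5 9 7 2 4 3 1 8 6 / 9 4 2 7 3 5 8 6 1 / 7 6 5 8 9 1 3 2 4 / 3 8 1 4 2 6 9 5 7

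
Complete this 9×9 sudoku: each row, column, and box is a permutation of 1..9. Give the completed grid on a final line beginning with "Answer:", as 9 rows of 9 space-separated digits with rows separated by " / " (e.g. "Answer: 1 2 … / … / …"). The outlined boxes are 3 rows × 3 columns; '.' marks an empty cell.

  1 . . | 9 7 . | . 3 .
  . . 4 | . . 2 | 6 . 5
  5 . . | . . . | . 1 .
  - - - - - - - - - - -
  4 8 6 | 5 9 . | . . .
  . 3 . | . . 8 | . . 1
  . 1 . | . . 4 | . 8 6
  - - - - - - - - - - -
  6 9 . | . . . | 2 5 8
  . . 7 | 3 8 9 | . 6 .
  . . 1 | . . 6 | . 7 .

Step 1. [r8c9∈{4}] r8c9 has the single candidate 4, so r8c9=4.
Step 2. [r8c1∈{2}] nothing but 2 survives at r8c1. So r8c1=2.
Step 3. [r1c9∈{2}] r1c9's peers cover all but 2. So r1c9=2.
Step 4. [r3c6∈{3}] only 3 remains possible at r3c6 ⇒ r3c6=3.
Step 5. [r2c8∈{9}] r2c8 has the single candidate 9. So r2c8=9.
Step 6. [r3c3∈{2,8,9}] 9 has one home in row 3: r3c3. So r3c3=9.
Step 7. [r9c5∈{2,4,5}] r9c5 is the only open cell in col 5 admitting 5 ⇒ r9c5=5.
Step 8. [r1c7∈{4,8}] row 1 places 4 nowhere but r1c7, so r1c7=4.
Step 9. [r3c9∈{7}] r3c9 is down to just 7. So r3c9=7.
Step 10. [r2c1∈{3,7,8}] r2c1 is the only open cell in row 2 admitting 3, so r2c1=3.
Step 11. [r9c4∈{2,4}] 2 has one home in row 9: r9c4, so r9c4=2.
Step 12. [r6c4∈{7}] r6c4's peers cover all but 7 ⇒ r6c4=7.
Step 13. [r4c9∈{3}] r4c9 is down to just 3 ⇒ r4c9=3.
Step 14. [r6c1∈{9}] r6c1's peers cover all but 9 ⇒ r6c1=9.
Step 15. [r5c7∈{5,7,9}] r5c7 is the only open cell in row 5 admitting 9, so r5c7=9.
Step 16. [r5c4∈{6}] r5c4 has the single candidate 6 ⇒ r5c4=6.
Step 17. [r5c5∈{2}] r5c5 has the single candidate 2. So r5c5=2.
Step 18. [r2c5∈{1}] r2c5 is down to just 1, so r2c5=1.
Step 19. [r7c4∈{1,4}] r7c4 is the only open cell in col 4 admitting 1, so r7c4=1.
Step 20. [r3c5∈{4,6}] col 5 places 6 nowhere but r3c5 ⇒ r3c5=6.
Step 21. [r6c7∈{5}] only 5 remains possible at r6c7 ⇒ r6c7=5.
Step 22. [r2c4∈{8}] r2c4 is down to just 8. So r2c4=8.
Step 23. [r1c2∈{6}] only 6 remains possible at r1c2 ⇒ r1c2=6.
Step 24. [r9c7∈{3}] r9c7's peers cover all but 3. So r9c7=3.
Step 25. [r6c3∈{2}] r6c3's peers cover all but 2, so r6c3=2.
Step 26. [r3c4∈{4}] nothing but 4 survives at r3c4, so r3c4=4.
Step 27. [r4c8∈{2}] r4c8's peers cover all but 2 ⇒ r4c8=2.
Step 28. [r9c1∈{8}] nothing but 8 survives at r9c1 ⇒ r9c1=8.
Step 29. [r1c6∈{5}] r1c6 is down to just 5 ⇒ r1c6=5.
Step 30. [r7c6∈{7}] r7c6's peers cover all but 7, so r7c6=7.
Step 31. [r8c2∈{5}] only 5 remains possible at r8c2 ⇒ r8c2=5.
Step 32. [r7c5∈{4}] r7c5's peers cover all but 4. So r7c5=4.
Step 33. [r5c1∈{7}] only 7 remains possible at r5c1, so r5c1=7.
Step 34. [r8c7∈{1}] r8c7 is down to just 1 ⇒ r8c7=1.
Step 35. [r5c8∈{4}] nothing but 4 survives at r5c8 ⇒ r5c8=4.
Step 36. [r4c6∈{1}] r4c6 is down to just 1, so r4c6=1.
Step 37. [r7c3∈{3}] only 3 remains possible at r7c3, so r7c3=3.
Step 38. [r9c9∈{9}] r9c9 has the single candidate 9 ⇒ r9c9=9.
Step 39. [r9c2∈{4}] r9c2's peers cover all but 4. So r9c2=4.
Step 40. [r3c2∈{2}] r3c2's peers cover all but 2. So r3c2=2.
Step 41. [r5c3∈{5}] only 5 remains possible at r5c3. So r5c3=5.
Step 42. [r3c7∈{8}] only 8 remains possible at r3c7. So r3c7=8.
Step 43. [r6c5∈{3}] r6c5 is down to just 3, so r6c5=3.
Step 44. [r2c2∈{7}] r2c2's peers cover all but 7 ⇒ r2c2=7.
Step 45. [r1c3∈{8}] r1c3's peers cover all but 8 ⇒ r1c3=8.
Step 46. [r4c7∈{7}] r4c7's peers cover all but 7, so r4c7=7.

Answer: 1 6 8 9 7 5 4 3 2 / 3 7 4 8 1 2 6 9 5 / 5 2 9 4 6 3 8 1 7 / 4 8 6 5 9 1 7 2 3 / 7 3 5 6 2 8 9 4 1 / 9 1 2 7 3 4 5 8 6 / 6 9 3 1 4 7 2 5 8 / 2 5 7 3 8 9 1 6 4 / 8 4 1 2 5 6 3 7 9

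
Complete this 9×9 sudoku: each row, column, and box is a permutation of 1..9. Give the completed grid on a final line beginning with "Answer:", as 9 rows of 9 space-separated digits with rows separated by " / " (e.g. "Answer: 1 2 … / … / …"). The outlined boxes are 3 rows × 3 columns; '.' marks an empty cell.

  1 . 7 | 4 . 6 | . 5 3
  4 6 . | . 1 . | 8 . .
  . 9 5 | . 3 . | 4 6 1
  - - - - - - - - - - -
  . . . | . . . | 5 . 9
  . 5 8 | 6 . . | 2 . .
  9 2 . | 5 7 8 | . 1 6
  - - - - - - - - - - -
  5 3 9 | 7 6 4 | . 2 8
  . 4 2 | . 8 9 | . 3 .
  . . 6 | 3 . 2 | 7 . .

Step 1. [r4c3∈{1,3,4}] in col 3, 1 fits only at r4c3, so r4c3=1.
Step 2. [r1c5∈{2,9}] row 1 places 2 nowhere but r1c5. So r1c5=2.
Step 3. [r4c2∈{7}] r4c2's peers cover all but 7, so r4c2=7.
Step 4. [r5c1∈{3}] r5c1's peers cover all but 3, so r5c1=3.
Step 5. [r9c8∈{4,9}] 9 has one home in row 9: r9c8. So r9c8=9.
Step 6. [r2c8∈{7}] only 7 remains possible at r2c8 ⇒ r2c8=7.
Step 7. [r5c8∈{4}] r5c8 is down to just 4 ⇒ r5c8=4.
Step 8. [r9c1∈{8}] nothing but 8 survives at r9c1. So r9c1=8.
Step 9. [r8c4∈{1}] only 1 remains possible at r8c4. So r8c4=1.
Step 10. [r9c5∈{5}] r9c5 is down to just 5. So r9c5=5.
Step 11. [r1c7∈{9}] r1c7 is down to just 9. So r1c7=9.
Step 12. [r2c3∈{3}] only 3 remains possible at r2c3. So r2c3=3.
Step 13. [r2c6∈{5}] only 5 remains possible at r2c6 ⇒ r2c6=5.
Step 14. [r5c5∈{9}] r5c5 is down to just 9 ⇒ r5c5=9.
Step 15. [r3c6∈{7}] only 7 remains possible at r3c6, so r3c6=7.
Step 16. [r4c1∈{6}] only 6 remains possible at r4c1 ⇒ r4c1=6.
Step 17. [r4c5∈{4}] nothing but 4 survives at r4c5, so r4c5=4.
Step 18. [r2c4∈{9}] nothing but 9 survives at r2c4 ⇒ r2c4=9.
Step 19. [r5c6∈{1}] r5c6's peers cover all but 1, so r5c6=1.
Step 20. [r8c1∈{7}] r8c1 is down to just 7, so r8c1=7.
Step 21. [r4c4∈{2}] r4c4's peers cover all but 2 ⇒ r4c4=2.
Step 22. [r6c3∈{4}] only 4 remains possible at r6c3 ⇒ r6c3=4.
Step 23. [r3c1∈{2}] only 2 remains possible at r3c1, so r3c1=2.
Step 24. [r7c7∈{1}] r7c7 has the single candidate 1, so r7c7=1.
Step 25. [r8c7∈{6}] r8c7's peers cover all but 6. So r8c7=6.
Step 26. [r2c9∈{2}] r2c9 has the single candidate 2, so r2c9=2.
Step 27. [r3c4∈{8}] nothing but 8 survives at r3c4, so r3c4=8.
Step 28. [r4c8∈{8}] r4c8 has the single candidate 8. So r4c8=8.
Step 29. [r8c9∈{5}] r8c9 has the single candidate 5. So r8c9=5.
Step 30. [r5c9∈{7}] only 7 remains possible at r5c9 ⇒ r5c9=7.
Step 31. [r1c2∈{8}] only 8 remains possible at r1c2 ⇒ r1c2=8.
Step 32. [r6c7∈{3}] only 3 remains possible at r6c7, so r6c7=3.
Step 33. [r4c6∈{3}] r4c6 is down to just 3. So r4c6=3.
Step 34. [r9c9∈{4}] only 4 remains possible at r9c9. So r9c9=4.
Step 35. [r9c2∈{1}] r9c2 is down to just 1, so r9c2=1.

Answer: 1 8 7 4 2 6 9 5 3 / 4 6 3 9 1 5 8 7 2 / 2 9 5 8 3 7 4 6 1 / 6 7 1 2 4 3 5 8 9 / 3 5 8 6 9 1 2 4 7 / 9 2 4 5 7 8 3 1 6 / 5 3 9 7 6 4 1 2 8 / 7 4 2 1 8 9 6 3 5 / 8 1 6 3 5 2 7 9 4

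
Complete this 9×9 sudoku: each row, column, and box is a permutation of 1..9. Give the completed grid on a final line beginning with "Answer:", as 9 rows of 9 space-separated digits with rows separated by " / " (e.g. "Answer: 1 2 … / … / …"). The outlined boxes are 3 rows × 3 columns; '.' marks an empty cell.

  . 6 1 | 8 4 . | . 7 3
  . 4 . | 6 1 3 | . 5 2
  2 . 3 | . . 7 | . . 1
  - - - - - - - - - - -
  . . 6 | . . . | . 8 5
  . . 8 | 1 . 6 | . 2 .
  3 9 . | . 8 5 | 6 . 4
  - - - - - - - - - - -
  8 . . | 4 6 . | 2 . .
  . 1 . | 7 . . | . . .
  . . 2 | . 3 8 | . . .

Step 1. [r1c7∈{9}] r1c7's peers cover all but 9, so r1c7=9.
Step 2. [r6c3∈{7}] nothing but 7 survives at r6c3. So r6c3=7.
Step 3. [r8c3∈{4,5,9}] in col 3, 4 fits only at r8c3. So r8c3=4.
Step 4. [r7c3∈{5,9}] r7c3 is the only open cell in col 3 admitting 5. So r7c3=5.
Step 5. [r5c9∈{7,9}] box 6 places 9 nowhere but r5c9 ⇒ r5c9=9.
Step 6. [r9c2∈{7}] only 7 remains possible at r9c2, so r9c2=7.
Step 7. [r9c9∈{6}] nothing but 6 survives at r9c9, so r9c9=6.
Step 8. [r9c1∈{9}] r9c1's peers cover all but 9, so r9c1=9.
Step 9. [r4c6∈{2,4,9}] r4c6 is the only open cell in col 6 admitting 4. So r4c6=4.
Step 10. [r4c4∈{2,3,9}] r4c4 is the only open cell in col 4 admitting 3. So r4c4=3.
Step 11. [r4c5∈{2,7,9}] across row 4, 9 lands solely at r4c5. So r4c5=9.
Step 12. [r9c4∈{5}] r9c4's peers cover all but 5. So r9c4=5.
Step 13. [r6c8∈{1}] only 1 remains possible at r6c8 ⇒ r6c8=1.
Step 14. [r5c7∈{3,7}] r5c7 is the only open cell in row 5 admitting 3. So r5c7=3.
Step 15. [r9c8∈{4}] only 4 remains possible at r9c8, so r9c8=4.
Step 16. [r1c1∈{5}] r1c1's peers cover all but 5 ⇒ r1c1=5.
Step 17. [r8c8∈{3,9}] 3 has one home in row 8: r8c8 ⇒ r8c8=3.
Step 18. [r8c6∈{2,9}] 9 has one home in row 8: r8c6 ⇒ r8c6=9.
Step 19. [r2c7∈{8}] r2c7 is down to just 8, so r2c7=8.
Step 20. [r3c8∈{6}] only 6 remains possible at r3c8. So r3c8=6.
Step 21. [r7c2∈{3}] only 3 remains possible at r7c2, so r7c2=3.
Step 22. [r3c2∈{8}] r3c2 has the single candidate 8 ⇒ r3c2=8.
Step 23. [r3c7∈{4}] nothing but 4 survives at r3c7. So r3c7=4.
Step 24. [r2c3∈{9}] nothing but 9 survives at r2c3, so r2c3=9.
Step 25. [r4c1∈{1}] r4c1's peers cover all but 1. So r4c1=1.
Step 26. [r8c9∈{8}] only 8 remains possible at r8c9. So r8c9=8.
Step 27. [r7c8∈{9}] only 9 remains possible at r7c8. So r7c8=9.
Step 28. [r9c7∈{1}] r9c7 is down to just 1, so r9c7=1.
Step 29. [r6c4∈{2}] r6c4 is down to just 2, so r6c4=2.
Step 30. [r3c5∈{5}] nothing but 5 survives at r3c5. So r3c5=5.
Step 31. [r5c5∈{7}] r5c5 has the single candidate 7. So r5c5=7.
Step 32. [r3c4∈{9}] r3c4's peers cover all but 9, so r3c4=9.
Step 33. [r8c7∈{5}] nothing but 5 survives at r8c7. So r8c7=5.
Step 34. [r2c1∈{7}] r2c1 is down to just 7 ⇒ r2c1=7.
Step 35. [r8c5∈{2}] r8c5's peers cover all but 2 ⇒ r8c5=2.
Step 36. [r1c6∈{2}] r1c6 has the single candidate 2, so r1c6=2.
Step 37. [r7c9∈{7}] r7c9 is down to just 7 ⇒ r7c9=7.
Step 38. [r7c6∈{1}] nothing but 1 survives at r7c6 ⇒ r7c6=1.
Step 39. [r5c1∈{4}] r5c1 has the single candidate 4. So r5c1=4.
Step 40. [r4c2∈{2}] only 2 remains possible at r4c2, so r4c2=2.
Step 41. [r4c7∈{7}] r4c7 is down to just 7. So r4c7=7.
Step 42. [r8c1∈{6}] r8c1 has the single candidate 6 ⇒ r8c1=6.
Step 43. [r5c2∈{5}] r5c2 has the single candidate 5, so r5c2=5.

Answer: 5 6 1 8 4 2 9 7 3 / 7 4 9 6 1 3 8 5 2 / 2 8 3 9 5 7 4 6 1 / 1 2 6 3 9 4 7 8 5 / 4 5 8 1 7 6 3 2 9 / 3 9 7 2 8 5 6 1 4 / 8 3 5 4 6 1 2 9 7 / 6 1 4 7 2 9 5 3 8 / 9 7 2 5 3 8 1 4 6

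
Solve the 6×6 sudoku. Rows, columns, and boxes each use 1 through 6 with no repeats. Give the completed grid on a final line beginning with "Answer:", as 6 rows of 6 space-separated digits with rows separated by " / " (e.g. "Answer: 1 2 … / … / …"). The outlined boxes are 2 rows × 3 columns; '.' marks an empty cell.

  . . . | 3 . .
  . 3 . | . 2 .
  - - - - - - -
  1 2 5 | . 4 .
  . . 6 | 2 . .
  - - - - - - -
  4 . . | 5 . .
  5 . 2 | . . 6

Step 1. [r2c6∈{1,4,5}] 5 has one home in row 2: r2c6 ⇒ r2c6=5.
Step 2. [r6c2∈{1}] nothing but 1 survives at r6c2. So r6c2=1.
Step 3. [r2c4∈{1,4,6}] r2c4 is the only open cell in col 4 admitting 1, so r2c4=1.
Step 4. [r6c5∈{3}] nothing but 3 survives at r6c5, so r6c5=3.
Step 5. [r5c5∈{1}] nothing but 1 survives at r5c5. So r5c5=1.
Step 6. [r2c1∈{6}] r2c1 has the single candidate 6 ⇒ r2c1=6.
Step 7. [r2c3∈{4}] r2c3 is down to just 4. So r2c3=4.
Step 8. [r3c6∈{3}] r3c6 has the single candidate 3 ⇒ r3c6=3.
Step 9. [r3c4∈{6}] r3c4's peers cover all but 6. So r3c4=6.
Step 10. [r1c1∈{2}] nothing but 2 survives at r1c1. So r1c1=2.
Step 11. [r1c3∈{1}] only 1 remains possible at r1c3. So r1c3=1.
Step 12. [r6c4∈{4}] r6c4 has the single candidate 4. So r6c4=4.
Step 13. [r1c6∈{4}] only 4 remains possible at r1c6, so r1c6=4.
Step 14. [r1c5∈{6}] only 6 remains possible at r1c5. So r1c5=6.
Step 15. [r1c2∈{5}] only 5 remains possible at r1c2 ⇒ r1c2=5.
Step 16. [r5c2∈{6}] only 6 remains possible at r5c2. So r5c2=6.
Step 17. [r4c6∈{1}] nothing but 1 survives at r4c6, so r4c6=1.
Step 18. [r4c5∈{5}] r4c5 has the single candidate 5. So r4c5=5.
Step 19. [r4c2∈{4}] r4c2 has the single candidate 4. So r4c2=4.
Step 20. [r5c3∈{3}] only 3 remains possible at r5c3, so r5c3=3.
Step 21. [r4c1∈{3}] r4c1 is down to just 3. So r4c1=3.
Step 22. [r5c6∈{2}] only 2 remains possible at r5c6. So r5c6=2.

Answer: 2 5 1 3 6 4 / 6 3 4 1 2 5 / 1 2 5 6 4 3 / 3 4 6 2 5 1 / 4 6 3 5 1 2 / 5 1 2 4 3 6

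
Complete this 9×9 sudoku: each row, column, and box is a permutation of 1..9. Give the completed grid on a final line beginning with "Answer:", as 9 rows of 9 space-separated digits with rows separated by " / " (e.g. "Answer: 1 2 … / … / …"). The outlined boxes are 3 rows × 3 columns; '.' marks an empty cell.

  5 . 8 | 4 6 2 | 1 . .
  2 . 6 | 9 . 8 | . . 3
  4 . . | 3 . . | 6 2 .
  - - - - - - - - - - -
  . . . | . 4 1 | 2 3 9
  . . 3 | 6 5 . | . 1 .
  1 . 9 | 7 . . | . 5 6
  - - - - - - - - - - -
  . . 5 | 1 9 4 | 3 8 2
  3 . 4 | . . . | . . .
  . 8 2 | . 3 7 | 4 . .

Step 1. [r1c9∈{7}] nothing but 7 survives at r1c9. So r1c9=7.
Step 2. [r8c2∈{1,6,7,9}] across box 7, 1 lands solely at r8c2, so r8c2=1.
Step 3. [r2c2∈{7}] nothing but 7 survives at r2c2 ⇒ r2c2=7.
Step 4. [r8c9∈{5}] r8c9 has the single candidate 5. So r8c9=5.
Step 5. [r6c7∈{8}] r6c7 has the single candidate 8 ⇒ r6c7=8.
Step 6. [r7c1∈{6,7}] across row 7, 7 lands solely at r7c1. So r7c1=7.
Step 7. [r8c8∈{6,7,9}] col 8 places 7 nowhere but r8c8 ⇒ r8c8=7.
Step 8. [r6c2∈{2,4}] across row 6, 4 lands solely at r6c2. So r6c2=4.
Step 9. [r9c1∈{6,9}] col 1 places 9 nowhere but r9c1. So r9c1=9.
Step 10. [r8c5∈{2,8}] col 5 places 8 nowhere but r8c5 ⇒ r8c5=8.
Step 11. [r4c1∈{6,8}] 6 has one home in col 1: r4c1. So r4c1=6.
Step 12. [r3c3∈{1}] r3c3 has the single candidate 1. So r3c3=1.
Step 13. [r1c2∈{3,9}] 3 has one home in row 1: r1c2. So r1c2=3.
Step 14. [r4c3∈{7}] r4c3's peers cover all but 7, so r4c3=7.
Step 15. [r2c7∈{5}] only 5 remains possible at r2c7. So r2c7=5.
Step 16. [r6c5∈{2}] only 2 remains possible at r6c5. So r6c5=2.
Step 17. [r3c2∈{9}] only 9 remains possible at r3c2, so r3c2=9.
Step 18. [r2c8∈{4}] r2c8 is down to just 4 ⇒ r2c8=4.
Step 19. [r8c4∈{2}] nothing but 2 survives at r8c4 ⇒ r8c4=2.
Step 20. [r4c2∈{5}] r4c2 has the single candidate 5 ⇒ r4c2=5.
Step 21. [r5c9∈{4}] only 4 remains possible at r5c9, so r5c9=4.
Step 22. [r9c8∈{6}] only 6 remains possible at r9c8. So r9c8=6.
Step 23. [r6c6∈{3}] r6c6 has the single candidate 3, so r6c6=3.
Step 24. [r7c2∈{6}] r7c2 has the single candidate 6. So r7c2=6.
Step 25. [r1c8∈{9}] r1c8 has the single candidate 9. So r1c8=9.
Step 26. [r2c5∈{1}] only 1 remains possible at r2c5 ⇒ r2c5=1.
Step 27. [r3c5∈{7}] r3c5's peers cover all but 7, so r3c5=7.
Step 28. [r5c7∈{7}] r5c7's peers cover all but 7 ⇒ r5c7=7.
Step 29. [r5c1∈{8}] r5c1's peers cover all but 8 ⇒ r5c1=8.
Step 30. [r9c9∈{1}] r9c9's peers cover all but 1 ⇒ r9c9=1.
Step 31. [r3c9∈{8}] r3c9 has the single candidate 8 ⇒ r3c9=8.
Step 32. [r4c4∈{8}] r4c4 is down to just 8. So r4c4=8.
Step 33. [r5c2∈{2}] r5c2 has the single candidate 2 ⇒ r5c2=2.
Step 34. [r5c6∈{9}] r5c6 has the single candidate 9, so r5c6=9.
Step 35. [r3c6∈{5}] nothing but 5 survives at r3c6. So r3c6=5.
Step 36. [r8c6∈{6}] r8c6 is down to just 6. So r8c6=6.
Step 37. [r9c4∈{5}] r9c4's peers cover all but 5. So r9c4=5.
Step 38. [r8c7∈{9}] nothing but 9 survives at r8c7, so r8c7=9.

Answer: 5 3 8 4 6 2 1 9 7 / 2 7 6 9 1 8 5 4 3 / 4 9 1 3 7 5 6 2 8 / 6 5 7 8 4 1 2 3 9 / 8 2 3 6 5 9 7 1 4 / 1 4 9 7 2 3 8 5 6 / 7 6 5 1 9 4 3 8 2 / 3 1 4 2 8 6 9 7 5 / 9 8 2 5 3 7 4 6 1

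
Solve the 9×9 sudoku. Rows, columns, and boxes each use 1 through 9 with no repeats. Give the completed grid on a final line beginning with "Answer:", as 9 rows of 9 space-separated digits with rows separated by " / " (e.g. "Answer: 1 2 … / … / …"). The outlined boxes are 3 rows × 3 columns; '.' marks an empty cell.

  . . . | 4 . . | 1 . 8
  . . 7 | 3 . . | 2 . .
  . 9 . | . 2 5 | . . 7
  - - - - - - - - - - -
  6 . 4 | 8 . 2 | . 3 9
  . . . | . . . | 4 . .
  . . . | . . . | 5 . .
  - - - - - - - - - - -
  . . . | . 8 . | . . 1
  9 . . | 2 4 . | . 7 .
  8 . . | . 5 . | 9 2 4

Step 1. [r4c2∈{1,5,7}] in row 4, 5 fits only at r4c2. So r4c2=5.
Step 2. [r4c5∈{1,7}] across row 4, 1 lands solely at r4c5, so r4c5=1.
Step 3. [r8c9∈{3,5,6}] 3 has one home in col 9: r8c9 ⇒ r8c9=3.
Step 4. [r7c7∈{6}] r7c7's peers cover all but 6 ⇒ r7c7=6.
Step 5. [r3c3∈{1,3,6,8}] r3c3 is the only open cell in row 3 admitting 8 ⇒ r3c3=8.
Step 6. [r8c3∈{1,5,6}] r8c3 is the only open cell in row 8 admitting 5 ⇒ r8c3=5.
Step 7. [r6c6∈{3,4,6,7,9}] in row 6, 4 fits only at r6c6 ⇒ r6c6=4.
Step 8. [r2c9∈{5,6}] r2c9 is the only open cell in col 9 admitting 5, so r2c9=5.
Step 9. [r5c4∈{5,6,7,9}] r5c4 is the only open cell in row 5 admitting 5, so r5c4=5.
Step 10. [r2c6∈{1,6,8,9}] r2c6 is the only open cell in row 2 admitting 8 ⇒ r2c6=8.
Step 11. [r3c4∈{1,6}] in box 2, 1 fits only at r3c4. So r3c4=1.
Step 12. [r3c8∈{4,6}] row 3 places 6 nowhere but r3c8. So r3c8=6.
Step 13. [r3c1∈{3,4}] row 3 places 4 nowhere but r3c1, so r3c1=4.
Step 14. [r2c1∈{1}] r2c1's peers cover all but 1. So r2c1=1.
Step 15. [r2c2∈{6}] r2c2 has the single candidate 6 ⇒ r2c2=6.
Step 16. [r2c5∈{9}] only 9 remains possible at r2c5 ⇒ r2c5=9.
Step 17. [r8c6∈{1,6}] 6 has one home in row 8: r8c6, so r8c6=6.
Step 18. [r9c4∈{7}] r9c4 is down to just 7 ⇒ r9c4=7.
Step 19. [r8c2∈{1}] only 1 remains possible at r8c2. So r8c2=1.
Step 20. [r9c2∈{3}] r9c2 is down to just 3. So r9c2=3.
Step 21. [r7c3∈{2}] nothing but 2 survives at r7c3, so r7c3=2.
Step 22. [r6c4∈{6,9}] across col 4, 6 lands solely at r6c4 ⇒ r6c4=6.
Step 23. [r5c6∈{3,7,9}] box 5 places 9 nowhere but r5c6. So r5c6=9.
Step 24. [r1c2∈{2}] nothing but 2 survives at r1c2. So r1c2=2.
Step 25. [r1c3∈{3}] r1c3 is down to just 3 ⇒ r1c3=3.
Step 26. [r7c1∈{7}] r7c1 has the single candidate 7 ⇒ r7c1=7.
Step 27. [r6c9∈{2}] nothing but 2 survives at r6c9, so r6c9=2.
Step 28. [r6c1∈{3}] only 3 remains possible at r6c1. So r6c1=3.
Step 29. [r6c5∈{7}] nothing but 7 survives at r6c5. So r6c5=7.
Step 30. [r6c2∈{8}] nothing but 8 survives at r6c2. So r6c2=8.
Step 31. [r6c8∈{1}] r6c8 is down to just 1, so r6c8=1.
Step 32. [r1c1∈{5}] r1c1 has the single candidate 5, so r1c1=5.
Step 33. [r9c3∈{6}] nothing but 6 survives at r9c3, so r9c3=6.
Step 34. [r5c9∈{6}] nothing but 6 survives at r5c9. So r5c9=6.
Step 35. [r1c8∈{9}] r1c8 is down to just 9. So r1c8=9.
Step 36. [r1c5∈{6}] nothing but 6 survives at r1c5 ⇒ r1c5=6.
Step 37. [r5c5∈{3}] only 3 remains possible at r5c5, so r5c5=3.
Step 38. [r4c7∈{7}] nothing but 7 survives at r4c7, so r4c7=7.
Step 39. [r6c3∈{9}] r6c3 has the single candidate 9 ⇒ r6c3=9.
Step 40. [r9c6∈{1}] r9c6 has the single candidate 1 ⇒ r9c6=1.
Step 41. [r2c8∈{4}] only 4 remains possible at r2c8. So r2c8=4.
Step 42. [r7c2∈{4}] r7c2's peers cover all but 4, so r7c2=4.
Step 43. [r5c8∈{8}] r5c8's peers cover all but 8. So r5c8=8.
Step 44. [r5c3∈{1}] only 1 remains possible at r5c3, so r5c3=1.
Step 45. [r8c7∈{8}] r8c7's peers cover all but 8, so r8c7=8.
Step 46. [r3c7∈{3}] r3c7's peers cover all but 3. So r3c7=3.
Step 47. [r7c4∈{9}] r7c4 has the single candidate 9, so r7c4=9.
Step 48. [r7c6∈{3}] nothing but 3 survives at r7c6 ⇒ r7c6=3.
Step 49. [r1c6∈{7}] only 7 remains possible at r1c6 ⇒ r1c6=7.
Step 50. [r5c2∈{7}] r5c2 has the single candidate 7 ⇒ r5c2=7.
Step 51. [r5c1∈{2}] r5c1 has the single candidate 2, so r5c1=2.
Step 52. [r7c8∈{5}] nothing but 5 survives at r7c8. So r7c8=5.

Answer: 5 2 3 4 6 7 1 9 8 / 1 6 7 3 9 8 2 4 5 / 4 9 8 1 2 5 3 6 7 / 6 5 4 8 1 2 7 3 9 / 2 7 1 5 3 9 4 8 6 / 3 8 9 6 7 4 5 1 2 / 7 4 2 9 8 3 6 5 1 / 9 1 5 2 4 6 8 7 3 / 8 3 6 7 5 1 9 2 4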